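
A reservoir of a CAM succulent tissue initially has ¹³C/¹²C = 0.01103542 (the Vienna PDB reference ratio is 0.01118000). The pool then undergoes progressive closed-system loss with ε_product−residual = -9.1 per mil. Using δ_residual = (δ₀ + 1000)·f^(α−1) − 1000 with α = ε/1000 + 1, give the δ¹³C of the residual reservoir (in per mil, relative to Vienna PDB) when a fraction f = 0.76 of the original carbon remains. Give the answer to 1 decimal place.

-10.5 per mil

δ₀ = (0.01103542/0.01118000 − 1)×1000 = (0.987068 − 1)×1000 = -12.932 per mil
α − 1 = ε/1000 = -0.0091
f^(α−1) = 0.76^(-0.0091) = 1.002500
δ_res = (-12.932 + 1000) × 1.002500 − 1000 = 989.536 − 1000 = -10.46 per mil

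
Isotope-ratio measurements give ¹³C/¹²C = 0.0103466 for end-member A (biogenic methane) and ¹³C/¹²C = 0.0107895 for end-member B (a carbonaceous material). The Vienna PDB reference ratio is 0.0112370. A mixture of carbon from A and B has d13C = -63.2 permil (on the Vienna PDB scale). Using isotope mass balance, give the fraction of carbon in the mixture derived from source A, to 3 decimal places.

δ_A = (0.0103466/0.0112370 − 1)×1000 = (0.920762 − 1)×1000 = -79.238 permil
δ_B = (0.0107895/0.0112370 − 1)×1000 = (0.960176 − 1)×1000 = -39.824 permil
f_A = (δ_mix − δ_B)/(δ_A − δ_B) = (-63.2 − (-39.824))/(-79.238 − (-39.824))
f_A = -23.376 / -39.414 = 0.5931

0.593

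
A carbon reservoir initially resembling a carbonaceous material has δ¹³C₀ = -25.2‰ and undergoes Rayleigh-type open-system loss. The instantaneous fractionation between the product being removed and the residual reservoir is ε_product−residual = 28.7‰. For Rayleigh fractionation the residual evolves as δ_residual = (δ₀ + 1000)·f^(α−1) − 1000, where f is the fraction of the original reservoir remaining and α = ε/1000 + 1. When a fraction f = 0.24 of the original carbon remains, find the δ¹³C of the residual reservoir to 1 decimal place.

-64.3‰

Rayleigh residual: δ_res = (δ₀ + 1000)·f^(α−1) − 1000
α = ε/1000 + 1 = 1.02870, so α − 1 = 0.02870
f^(α−1) = 0.24^(0.02870) = 0.959869
δ_res = (-25.2 + 1000) × 0.959869 − 1000 = 935.681 − 1000 = -64.32‰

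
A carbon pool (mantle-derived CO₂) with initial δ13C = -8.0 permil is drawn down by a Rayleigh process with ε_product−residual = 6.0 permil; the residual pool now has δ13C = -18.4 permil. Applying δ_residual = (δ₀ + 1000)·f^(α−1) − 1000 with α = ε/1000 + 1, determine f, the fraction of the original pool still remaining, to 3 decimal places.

α − 1 = ε/1000 = 0.0060
(δ_res + 1000)/(δ₀ + 1000) = (-18.4 + 1000)/(-8.0 + 1000) = 981.6/992.0 = 0.989516
f = 0.989516^(1/0.0060) = exp(ln(0.989516)/0.0060) = exp(-0.01054/0.0060)
f = exp(-1.7565) = 0.1726

0.173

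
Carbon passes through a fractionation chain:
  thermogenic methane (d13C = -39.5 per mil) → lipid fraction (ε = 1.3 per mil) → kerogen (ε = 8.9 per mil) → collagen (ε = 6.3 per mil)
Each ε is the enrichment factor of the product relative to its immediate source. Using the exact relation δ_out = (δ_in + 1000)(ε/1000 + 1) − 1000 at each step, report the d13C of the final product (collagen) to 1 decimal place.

-23.6 per mil

step 1: δ = (-39.50 + 1000)·(1.3/1000 + 1) − 1000 = -38.25 per mil
step 2: δ = (-38.25 + 1000)·(8.9/1000 + 1) − 1000 = -29.69 per mil
step 3: δ = (-29.69 + 1000)·(6.3/1000 + 1) − 1000 = -23.58 per mil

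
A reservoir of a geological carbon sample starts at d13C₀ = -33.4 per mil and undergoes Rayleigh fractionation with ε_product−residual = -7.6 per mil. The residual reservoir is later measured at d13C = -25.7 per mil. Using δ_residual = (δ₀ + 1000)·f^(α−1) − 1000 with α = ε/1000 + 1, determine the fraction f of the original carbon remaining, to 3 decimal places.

0.352

α − 1 = ε/1000 = -0.0076
(δ_res + 1000)/(δ₀ + 1000) = (-25.7 + 1000)/(-33.4 + 1000) = 974.3/966.6 = 1.007966
f = 1.007966^(1/-0.0076) = exp(ln(1.007966)/-0.0076) = exp(0.00793/-0.0076)
f = exp(-1.0440) = 0.3520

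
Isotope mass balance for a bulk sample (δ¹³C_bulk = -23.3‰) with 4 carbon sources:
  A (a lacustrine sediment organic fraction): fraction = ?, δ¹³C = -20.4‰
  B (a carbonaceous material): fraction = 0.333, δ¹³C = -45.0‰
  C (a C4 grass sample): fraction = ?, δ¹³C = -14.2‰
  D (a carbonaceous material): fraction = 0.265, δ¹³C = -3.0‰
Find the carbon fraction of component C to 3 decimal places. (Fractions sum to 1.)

Let f_C and f_A be the unknown fractions; fractions sum to 1 so f_C + f_A = 0.402.
Mass balance: Σ fᵢ·δᵢ = δ_bulk ⇒ f_C·(-14.2) + f_A·(-20.4) = -23.3 − (-15.780) = -7.520
Substitute f_A = 0.402 − f_C:
f_C·(-14.2 − -20.4) = -7.520 − 0.402×(-20.4) = 0.681
f_C = 0.681 / 6.2 = 0.1098

0.110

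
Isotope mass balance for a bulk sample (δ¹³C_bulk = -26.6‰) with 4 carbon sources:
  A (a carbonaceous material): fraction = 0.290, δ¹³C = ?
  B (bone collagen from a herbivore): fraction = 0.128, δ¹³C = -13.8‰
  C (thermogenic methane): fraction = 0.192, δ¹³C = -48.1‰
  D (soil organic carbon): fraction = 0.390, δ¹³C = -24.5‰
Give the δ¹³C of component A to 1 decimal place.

-20.8‰

Isotope mass balance: δ_bulk = Σ fᵢ·δᵢ.
-26.6 = 0.290×δ_A + 0.128×(-13.8) + 0.192×(-48.1) + 0.390×(-24.5)
0.290·δ_A = -26.6 − (-20.557) = -6.043
δ_A = -6.043 / 0.290 = -20.84‰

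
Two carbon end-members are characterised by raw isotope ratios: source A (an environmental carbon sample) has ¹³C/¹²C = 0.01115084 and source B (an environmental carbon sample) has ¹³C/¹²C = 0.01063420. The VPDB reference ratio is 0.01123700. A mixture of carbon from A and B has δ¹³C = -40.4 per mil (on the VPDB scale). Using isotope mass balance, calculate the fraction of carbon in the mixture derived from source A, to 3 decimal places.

δ_A = (0.01115084/0.01123700 − 1)×1000 = (0.992332 − 1)×1000 = -7.668 per mil
δ_B = (0.01063420/0.01123700 − 1)×1000 = (0.946356 − 1)×1000 = -53.644 per mil
f_A = (δ_mix − δ_B)/(δ_A − δ_B) = (-40.4 − (-53.644))/(-7.668 − (-53.644))
f_A = 13.244 / 45.977 = 0.2881

0.288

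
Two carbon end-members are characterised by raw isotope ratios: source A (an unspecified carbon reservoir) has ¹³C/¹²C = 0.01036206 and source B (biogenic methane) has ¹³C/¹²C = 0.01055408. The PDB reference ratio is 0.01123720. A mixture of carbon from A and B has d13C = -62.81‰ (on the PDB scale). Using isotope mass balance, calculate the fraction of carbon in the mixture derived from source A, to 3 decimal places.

0.118

δ_A = (0.01036206/0.01123720 − 1)×1000 = (0.922121 − 1)×1000 = -77.879‰
δ_B = (0.01055408/0.01123720 − 1)×1000 = (0.939209 − 1)×1000 = -60.791‰
f_A = (δ_mix − δ_B)/(δ_A − δ_B) = (-62.81 − (-60.791))/(-77.879 − (-60.791))
f_A = -2.019 / -17.088 = 0.1182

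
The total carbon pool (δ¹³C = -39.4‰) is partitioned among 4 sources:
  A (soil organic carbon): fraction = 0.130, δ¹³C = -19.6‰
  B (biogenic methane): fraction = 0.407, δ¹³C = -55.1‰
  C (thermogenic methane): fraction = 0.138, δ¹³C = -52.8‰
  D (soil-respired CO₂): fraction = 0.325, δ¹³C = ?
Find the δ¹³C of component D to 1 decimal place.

-22.0‰

Isotope mass balance: δ_bulk = Σ fᵢ·δᵢ.
-39.4 = 0.130×(-19.6) + 0.407×(-55.1) + 0.138×(-52.8) + 0.325×δ_D
0.325·δ_D = -39.4 − (-32.260) = -7.140
δ_D = -7.140 / 0.325 = -21.97‰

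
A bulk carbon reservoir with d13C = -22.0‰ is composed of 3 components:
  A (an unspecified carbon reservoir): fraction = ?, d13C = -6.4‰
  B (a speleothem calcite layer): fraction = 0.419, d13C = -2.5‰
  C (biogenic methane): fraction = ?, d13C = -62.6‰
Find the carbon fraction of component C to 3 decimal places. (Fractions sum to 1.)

Let f_C and f_A be the unknown fractions; fractions sum to 1 so f_C + f_A = 0.581.
Mass balance: Σ fᵢ·δᵢ = δ_bulk ⇒ f_C·(-62.6) + f_A·(-6.4) = -22.0 − (-1.047) = -20.953
Substitute f_A = 0.581 − f_C:
f_C·(-62.6 − -6.4) = -20.953 − 0.581×(-6.4) = -17.234
f_C = -17.234 / -56.2 = 0.3067

0.307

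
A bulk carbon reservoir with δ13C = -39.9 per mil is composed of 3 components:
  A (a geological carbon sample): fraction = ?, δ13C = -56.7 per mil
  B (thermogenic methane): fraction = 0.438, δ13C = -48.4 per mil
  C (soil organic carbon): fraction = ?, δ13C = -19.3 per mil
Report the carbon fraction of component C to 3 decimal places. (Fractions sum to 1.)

Let f_C and f_A be the unknown fractions; fractions sum to 1 so f_C + f_A = 0.562.
Mass balance: Σ fᵢ·δᵢ = δ_bulk ⇒ f_C·(-19.3) + f_A·(-56.7) = -39.9 − (-21.199) = -18.701
Substitute f_A = 0.562 − f_C:
f_C·(-19.3 − -56.7) = -18.701 − 0.562×(-56.7) = 13.165
f_C = 13.165 / 37.4 = 0.3520

0.352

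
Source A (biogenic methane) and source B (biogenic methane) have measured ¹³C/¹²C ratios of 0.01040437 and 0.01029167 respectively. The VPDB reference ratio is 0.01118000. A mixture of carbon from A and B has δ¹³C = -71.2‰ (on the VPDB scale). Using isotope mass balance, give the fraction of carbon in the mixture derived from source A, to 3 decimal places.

0.819

δ_A = (0.01040437/0.01118000 − 1)×1000 = (0.930623 − 1)×1000 = -69.377‰
δ_B = (0.01029167/0.01118000 − 1)×1000 = (0.920543 − 1)×1000 = -79.457‰
f_A = (δ_mix − δ_B)/(δ_A − δ_B) = (-71.2 − (-79.457))/(-69.377 − (-79.457))
f_A = 8.257 / 10.081 = 0.8191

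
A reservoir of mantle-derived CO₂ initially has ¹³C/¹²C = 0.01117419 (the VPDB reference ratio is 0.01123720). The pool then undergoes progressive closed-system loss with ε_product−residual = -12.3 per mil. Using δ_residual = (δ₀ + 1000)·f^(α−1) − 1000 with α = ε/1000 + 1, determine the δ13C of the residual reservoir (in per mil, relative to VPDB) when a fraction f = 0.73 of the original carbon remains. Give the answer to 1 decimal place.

-1.8 per mil

δ₀ = (0.01117419/0.01123720 − 1)×1000 = (0.994393 − 1)×1000 = -5.607 per mil
α − 1 = ε/1000 = -0.0123
f^(α−1) = 0.73^(-0.0123) = 1.003878
δ_res = (-5.607 + 1000) × 1.003878 − 1000 = 998.249 − 1000 = -1.75 per mil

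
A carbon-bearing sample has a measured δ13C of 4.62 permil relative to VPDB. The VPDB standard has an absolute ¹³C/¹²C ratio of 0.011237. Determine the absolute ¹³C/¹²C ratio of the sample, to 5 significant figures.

0.011289

R_sample = R_standard × (δ13C/1000 + 1)
R_sample = 0.011237 × (4.62/1000 + 1) = 0.011237 × 1.004620
R_sample = 0.0112889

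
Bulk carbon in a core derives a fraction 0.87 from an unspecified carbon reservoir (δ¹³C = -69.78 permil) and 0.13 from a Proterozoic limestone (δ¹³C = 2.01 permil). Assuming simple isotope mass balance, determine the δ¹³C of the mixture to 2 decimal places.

-60.45 permil

δ_mix = f_A·δ_A + f_B·δ_B
δ_mix = 0.87 × (-69.78) + 0.13 × (2.01)
δ_mix = -60.709 + 0.261 = -60.447 permil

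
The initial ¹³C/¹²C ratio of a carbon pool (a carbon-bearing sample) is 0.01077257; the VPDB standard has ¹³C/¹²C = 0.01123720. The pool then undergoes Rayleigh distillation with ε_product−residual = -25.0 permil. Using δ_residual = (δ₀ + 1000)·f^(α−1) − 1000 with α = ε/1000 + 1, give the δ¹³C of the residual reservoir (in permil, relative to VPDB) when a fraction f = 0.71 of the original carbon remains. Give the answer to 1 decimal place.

-33.1 permil

δ₀ = (0.01077257/0.01123720 − 1)×1000 = (0.958653 − 1)×1000 = -41.347 permil
α − 1 = ε/1000 = -0.0250
f^(α−1) = 0.71^(-0.0250) = 1.008599
δ_res = (-41.347 + 1000) × 1.008599 − 1000 = 966.896 − 1000 = -33.10 permil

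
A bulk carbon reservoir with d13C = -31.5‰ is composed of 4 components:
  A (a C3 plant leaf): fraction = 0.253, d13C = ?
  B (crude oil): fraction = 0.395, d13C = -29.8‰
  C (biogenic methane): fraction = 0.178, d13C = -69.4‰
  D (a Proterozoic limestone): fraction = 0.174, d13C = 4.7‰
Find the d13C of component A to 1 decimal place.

-32.4‰

Isotope mass balance: δ_bulk = Σ fᵢ·δᵢ.
-31.5 = 0.253×δ_A + 0.395×(-29.8) + 0.178×(-69.4) + 0.174×(4.7)
0.253·δ_A = -31.5 − (-23.306) = -8.194
δ_A = -8.194 / 0.253 = -32.39‰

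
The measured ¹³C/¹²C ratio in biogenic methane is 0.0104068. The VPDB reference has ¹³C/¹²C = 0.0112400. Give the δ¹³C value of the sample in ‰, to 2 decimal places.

-74.13‰

δ¹³C = (R_sample / R_standard − 1) × 1000
R_sample / R_standard = 0.0104068 / 0.0112400 = 0.925872
δ¹³C = (0.925872 − 1) × 1000 = -74.128‰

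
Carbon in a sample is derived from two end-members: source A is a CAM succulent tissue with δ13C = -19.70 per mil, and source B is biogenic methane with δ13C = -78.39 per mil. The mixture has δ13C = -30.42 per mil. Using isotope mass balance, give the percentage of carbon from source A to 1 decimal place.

81.7%

δ_mix = f_A·δ_A + (1 − f_A)·δ_B  ⇒  f_A = (δ_mix − δ_B)/(δ_A − δ_B)
f_A = (-30.42 − (-78.39)) / (-19.70 − (-78.39))
f_A = 47.97 / 58.69 = 0.8173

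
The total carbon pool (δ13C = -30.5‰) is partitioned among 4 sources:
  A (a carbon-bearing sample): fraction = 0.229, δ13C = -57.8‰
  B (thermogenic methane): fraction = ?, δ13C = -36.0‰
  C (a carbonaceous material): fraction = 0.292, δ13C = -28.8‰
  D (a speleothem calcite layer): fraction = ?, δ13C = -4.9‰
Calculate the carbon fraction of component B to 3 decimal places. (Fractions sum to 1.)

0.209

Let f_B and f_D be the unknown fractions; fractions sum to 1 so f_B + f_D = 0.479.
Mass balance: Σ fᵢ·δᵢ = δ_bulk ⇒ f_B·(-36.0) + f_D·(-4.9) = -30.5 − (-21.646) = -8.854
Substitute f_D = 0.479 − f_B:
f_B·(-36.0 − -4.9) = -8.854 − 0.479×(-4.9) = -6.507
f_B = -6.507 / -31.1 = 0.2092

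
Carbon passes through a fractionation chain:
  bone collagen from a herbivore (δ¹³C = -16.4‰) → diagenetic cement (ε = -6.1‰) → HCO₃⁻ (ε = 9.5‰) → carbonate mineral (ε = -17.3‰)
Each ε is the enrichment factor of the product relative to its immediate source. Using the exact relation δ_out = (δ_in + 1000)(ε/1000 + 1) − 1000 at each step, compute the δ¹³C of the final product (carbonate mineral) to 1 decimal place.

-30.2‰

step 1: δ = (-16.40 + 1000)·(-6.1/1000 + 1) − 1000 = -22.40‰
step 2: δ = (-22.40 + 1000)·(9.5/1000 + 1) − 1000 = -13.11‰
step 3: δ = (-13.11 + 1000)·(-17.3/1000 + 1) − 1000 = -30.19‰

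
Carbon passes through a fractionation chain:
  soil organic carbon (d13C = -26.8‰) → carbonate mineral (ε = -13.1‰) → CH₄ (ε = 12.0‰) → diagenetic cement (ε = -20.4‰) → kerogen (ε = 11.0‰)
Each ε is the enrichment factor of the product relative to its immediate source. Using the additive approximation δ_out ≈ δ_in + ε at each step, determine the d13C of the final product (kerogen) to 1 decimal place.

step 1: δ ≈ -26.8 + (-13.1) = -39.9‰
step 2: δ ≈ -39.9 + (12.0) = -27.9‰
step 3: δ ≈ -27.9 + (-20.4) = -48.3‰
step 4: δ ≈ -48.3 + (11.0) = -37.3‰

-37.3‰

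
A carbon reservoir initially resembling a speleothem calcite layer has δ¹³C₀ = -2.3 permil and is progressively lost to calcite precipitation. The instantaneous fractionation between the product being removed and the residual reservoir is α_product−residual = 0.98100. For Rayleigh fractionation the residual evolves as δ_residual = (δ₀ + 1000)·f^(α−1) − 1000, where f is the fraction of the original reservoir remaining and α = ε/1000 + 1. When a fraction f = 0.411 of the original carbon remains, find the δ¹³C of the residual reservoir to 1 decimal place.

14.7 permil

Rayleigh residual: δ_res = (δ₀ + 1000)·f^(α−1) − 1000
α − 1 = -0.01900
f^(α−1) = 0.411^(-0.01900) = 1.017038
δ_res = (-2.3 + 1000) × 1.017038 − 1000 = 1014.698 − 1000 = 14.70 permil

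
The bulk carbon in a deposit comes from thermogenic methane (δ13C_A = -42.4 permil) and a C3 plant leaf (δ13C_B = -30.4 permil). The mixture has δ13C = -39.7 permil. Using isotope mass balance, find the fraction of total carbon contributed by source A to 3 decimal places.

0.775

δ_mix = f_A·δ_A + (1 − f_A)·δ_B  ⇒  f_A = (δ_mix − δ_B)/(δ_A − δ_B)
f_A = (-39.7 − (-30.4)) / (-42.4 − (-30.4))
f_A = -9.3 / -12.0 = 0.7750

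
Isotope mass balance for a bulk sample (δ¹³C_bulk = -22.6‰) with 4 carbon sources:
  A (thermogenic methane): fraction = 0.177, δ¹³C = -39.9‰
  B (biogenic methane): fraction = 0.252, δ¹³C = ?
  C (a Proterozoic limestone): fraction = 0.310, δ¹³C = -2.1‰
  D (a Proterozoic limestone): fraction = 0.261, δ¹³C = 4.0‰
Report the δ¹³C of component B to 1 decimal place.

Isotope mass balance: δ_bulk = Σ fᵢ·δᵢ.
-22.6 = 0.177×(-39.9) + 0.252×δ_B + 0.310×(-2.1) + 0.261×(4.0)
0.252·δ_B = -22.6 − (-6.669) = -15.931
δ_B = -15.931 / 0.252 = -63.22‰

-63.2‰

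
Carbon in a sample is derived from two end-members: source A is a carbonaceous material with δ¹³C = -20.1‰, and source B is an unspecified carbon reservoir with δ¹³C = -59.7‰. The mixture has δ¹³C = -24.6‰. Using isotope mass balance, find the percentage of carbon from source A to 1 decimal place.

δ_mix = f_A·δ_A + (1 − f_A)·δ_B  ⇒  f_A = (δ_mix − δ_B)/(δ_A − δ_B)
f_A = (-24.6 − (-59.7)) / (-20.1 − (-59.7))
f_A = 35.1 / 39.6 = 0.8864

88.6%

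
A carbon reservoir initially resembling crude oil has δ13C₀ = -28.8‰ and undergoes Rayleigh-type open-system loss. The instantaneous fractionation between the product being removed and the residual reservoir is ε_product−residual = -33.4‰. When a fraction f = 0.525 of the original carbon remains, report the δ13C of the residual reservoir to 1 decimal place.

Rayleigh residual: δ_res = (δ₀ + 1000)·f^(α−1) − 1000
α = ε/1000 + 1 = 0.96660, so α − 1 = -0.03340
f^(α−1) = 0.525^(-0.03340) = 1.021755
δ_res = (-28.8 + 1000) × 1.021755 − 1000 = 992.328 − 1000 = -7.67‰

-7.7‰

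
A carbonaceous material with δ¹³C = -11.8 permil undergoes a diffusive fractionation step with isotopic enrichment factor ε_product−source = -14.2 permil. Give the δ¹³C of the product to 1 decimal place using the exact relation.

-25.8 permil

To first order, δ_product ≈ δ_source + ε = -26.0 permil.
Exactly, δ_product = (δ_source + 1000)·(ε/1000 + 1) − 1000.
δ_product = (-11.8 + 1000) × (-14.2/1000 + 1) − 1000
δ_product = -25.83 permil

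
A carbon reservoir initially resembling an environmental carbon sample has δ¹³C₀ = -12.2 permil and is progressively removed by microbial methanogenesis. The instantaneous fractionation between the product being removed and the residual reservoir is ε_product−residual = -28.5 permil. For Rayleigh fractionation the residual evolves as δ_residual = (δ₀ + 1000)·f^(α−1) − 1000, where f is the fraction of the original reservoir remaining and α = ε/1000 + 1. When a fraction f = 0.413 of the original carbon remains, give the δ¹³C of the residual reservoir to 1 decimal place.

Rayleigh residual: δ_res = (δ₀ + 1000)·f^(α−1) − 1000
α = ε/1000 + 1 = 0.97150, so α − 1 = -0.02850
f^(α−1) = 0.413^(-0.02850) = 1.025523
δ_res = (-12.2 + 1000) × 1.025523 − 1000 = 1013.012 − 1000 = 13.01 permil

13.0 permil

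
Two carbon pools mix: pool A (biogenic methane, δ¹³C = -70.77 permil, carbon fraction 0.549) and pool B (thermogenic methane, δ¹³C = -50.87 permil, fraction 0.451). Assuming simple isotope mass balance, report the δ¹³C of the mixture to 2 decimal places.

δ_mix = f_A·δ_A + f_B·δ_B
δ_mix = 0.549 × (-70.77) + 0.451 × (-50.87)
δ_mix = -38.853 + -22.942 = -61.795 permil

-61.80 permil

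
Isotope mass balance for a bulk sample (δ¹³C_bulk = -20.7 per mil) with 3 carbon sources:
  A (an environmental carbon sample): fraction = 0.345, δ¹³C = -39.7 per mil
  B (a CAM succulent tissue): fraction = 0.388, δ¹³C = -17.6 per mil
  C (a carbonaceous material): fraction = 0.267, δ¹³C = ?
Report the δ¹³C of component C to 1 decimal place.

-0.7 per mil

Isotope mass balance: δ_bulk = Σ fᵢ·δᵢ.
-20.7 = 0.345×(-39.7) + 0.388×(-17.6) + 0.267×δ_C
0.267·δ_C = -20.7 − (-20.525) = -0.175
δ_C = -0.175 / 0.267 = -0.65 per mil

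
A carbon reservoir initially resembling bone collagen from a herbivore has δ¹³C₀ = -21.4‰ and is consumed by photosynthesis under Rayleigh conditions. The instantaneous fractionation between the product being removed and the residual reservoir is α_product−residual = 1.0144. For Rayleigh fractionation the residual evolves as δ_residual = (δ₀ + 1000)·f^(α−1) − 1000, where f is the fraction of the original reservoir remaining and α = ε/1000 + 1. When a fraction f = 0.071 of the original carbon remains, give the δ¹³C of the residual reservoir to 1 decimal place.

-58.0‰

Rayleigh residual: δ_res = (δ₀ + 1000)·f^(α−1) − 1000
α − 1 = 0.01440
f^(α−1) = 0.071^(0.01440) = 0.962627
δ_res = (-21.4 + 1000) × 0.962627 − 1000 = 942.027 − 1000 = -57.97‰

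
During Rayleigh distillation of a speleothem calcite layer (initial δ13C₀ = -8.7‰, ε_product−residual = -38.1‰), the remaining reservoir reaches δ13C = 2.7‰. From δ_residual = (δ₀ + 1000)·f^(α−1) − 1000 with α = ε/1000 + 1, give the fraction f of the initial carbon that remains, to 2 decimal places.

0.74

α − 1 = ε/1000 = -0.0381
(δ_res + 1000)/(δ₀ + 1000) = (2.7 + 1000)/(-8.7 + 1000) = 1002.7/991.3 = 1.011500
f = 1.011500^(1/-0.0381) = exp(ln(1.011500)/-0.0381) = exp(0.01143/-0.0381)
f = exp(-0.3001) = 0.7407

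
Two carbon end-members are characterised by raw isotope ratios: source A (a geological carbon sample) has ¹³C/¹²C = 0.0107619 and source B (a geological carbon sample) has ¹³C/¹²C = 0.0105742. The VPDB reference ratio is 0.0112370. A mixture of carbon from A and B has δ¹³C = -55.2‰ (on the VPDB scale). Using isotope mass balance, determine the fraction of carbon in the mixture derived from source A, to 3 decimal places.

0.227

δ_A = (0.0107619/0.0112370 − 1)×1000 = (0.957720 − 1)×1000 = -42.280‰
δ_B = (0.0105742/0.0112370 − 1)×1000 = (0.941016 − 1)×1000 = -58.984‰
f_A = (δ_mix − δ_B)/(δ_A − δ_B) = (-55.2 − (-58.984))/(-42.280 − (-58.984))
f_A = 3.784 / 16.704 = 0.2265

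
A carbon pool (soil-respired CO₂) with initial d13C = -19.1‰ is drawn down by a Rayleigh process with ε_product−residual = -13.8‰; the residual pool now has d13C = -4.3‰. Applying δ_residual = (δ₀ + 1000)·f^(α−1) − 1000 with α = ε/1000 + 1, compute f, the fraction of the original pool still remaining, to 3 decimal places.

0.338

α − 1 = ε/1000 = -0.0138
(δ_res + 1000)/(δ₀ + 1000) = (-4.3 + 1000)/(-19.1 + 1000) = 995.7/980.9 = 1.015088
f = 1.015088^(1/-0.0138) = exp(ln(1.015088)/-0.0138) = exp(0.01498/-0.0138)
f = exp(-1.0852) = 0.3378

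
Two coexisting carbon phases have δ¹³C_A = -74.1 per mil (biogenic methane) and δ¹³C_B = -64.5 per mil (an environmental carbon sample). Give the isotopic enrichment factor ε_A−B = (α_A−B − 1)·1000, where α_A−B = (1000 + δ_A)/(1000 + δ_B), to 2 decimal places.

α_A−B = (1000 + -74.1) / (1000 + -64.5) = 925.9 / 935.5 = 0.989738
ε_A−B = (0.989738 − 1) × 1000 = -10.262 per mil
(The approximation ε ≈ δ_A − δ_B would give -9.6 per mil.)

-10.26 per mil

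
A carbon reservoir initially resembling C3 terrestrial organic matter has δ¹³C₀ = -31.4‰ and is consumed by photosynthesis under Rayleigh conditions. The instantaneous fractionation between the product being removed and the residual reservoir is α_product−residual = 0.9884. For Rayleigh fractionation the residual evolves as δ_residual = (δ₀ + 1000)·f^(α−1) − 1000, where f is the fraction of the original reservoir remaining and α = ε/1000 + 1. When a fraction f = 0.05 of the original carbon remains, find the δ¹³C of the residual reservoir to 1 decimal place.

2.9‰

Rayleigh residual: δ_res = (δ₀ + 1000)·f^(α−1) − 1000
α − 1 = -0.01160
f^(α−1) = 0.05^(-0.01160) = 1.035361
δ_res = (-31.4 + 1000) × 1.035361 − 1000 = 1002.851 − 1000 = 2.85‰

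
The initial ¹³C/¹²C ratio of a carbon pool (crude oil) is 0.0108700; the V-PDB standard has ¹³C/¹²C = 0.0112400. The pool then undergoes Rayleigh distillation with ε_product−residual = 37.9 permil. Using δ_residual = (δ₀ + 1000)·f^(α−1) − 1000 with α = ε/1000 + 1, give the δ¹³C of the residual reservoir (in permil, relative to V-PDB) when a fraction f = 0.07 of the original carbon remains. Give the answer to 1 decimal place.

-125.6 permil

δ₀ = (0.0108700/0.0112400 − 1)×1000 = (0.967082 − 1)×1000 = -32.918 permil
α − 1 = ε/1000 = 0.0379
f^(α−1) = 0.07^(0.0379) = 0.904127
δ_res = (-32.918 + 1000) × 0.904127 − 1000 = 874.364 − 1000 = -125.64 permil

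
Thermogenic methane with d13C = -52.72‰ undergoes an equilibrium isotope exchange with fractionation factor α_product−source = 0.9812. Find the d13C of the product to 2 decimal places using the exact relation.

-70.53‰

δ_product = (δ_source + 1000)·α − 1000
δ_product = (-52.72 + 1000) × 0.9812 − 1000
δ_product = 929.471 − 1000 = -70.529‰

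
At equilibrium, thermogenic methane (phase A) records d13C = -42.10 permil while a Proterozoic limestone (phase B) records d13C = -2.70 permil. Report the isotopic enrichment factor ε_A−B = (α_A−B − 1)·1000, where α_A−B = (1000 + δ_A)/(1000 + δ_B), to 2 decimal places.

-39.51 permil

α_A−B = (1000 + -42.10) / (1000 + -2.70) = 957.90 / 997.30 = 0.960493
ε_A−B = (0.960493 − 1) × 1000 = -39.507 permil
(The approximation ε ≈ δ_A − δ_B would give -39.40 permil.)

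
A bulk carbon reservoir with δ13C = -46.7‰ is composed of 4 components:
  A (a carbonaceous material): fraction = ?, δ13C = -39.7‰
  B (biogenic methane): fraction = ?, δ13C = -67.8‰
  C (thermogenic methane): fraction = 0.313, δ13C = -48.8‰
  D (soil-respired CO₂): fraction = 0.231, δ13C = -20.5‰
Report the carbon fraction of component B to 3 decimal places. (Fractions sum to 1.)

Let f_B and f_A be the unknown fractions; fractions sum to 1 so f_B + f_A = 0.456.
Mass balance: Σ fᵢ·δᵢ = δ_bulk ⇒ f_B·(-67.8) + f_A·(-39.7) = -46.7 − (-20.010) = -26.690
Substitute f_A = 0.456 − f_B:
f_B·(-67.8 − -39.7) = -26.690 − 0.456×(-39.7) = -8.587
f_B = -8.587 / -28.1 = 0.3056

0.306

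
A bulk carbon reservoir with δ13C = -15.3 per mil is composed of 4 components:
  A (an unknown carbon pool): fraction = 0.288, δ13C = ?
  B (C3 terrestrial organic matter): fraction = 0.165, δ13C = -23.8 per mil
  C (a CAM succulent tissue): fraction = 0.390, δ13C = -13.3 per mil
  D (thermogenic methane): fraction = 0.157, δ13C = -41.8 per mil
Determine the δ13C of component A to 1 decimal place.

Isotope mass balance: δ_bulk = Σ fᵢ·δᵢ.
-15.3 = 0.288×δ_A + 0.165×(-23.8) + 0.390×(-13.3) + 0.157×(-41.8)
0.288·δ_A = -15.3 − (-15.677) = 0.377
δ_A = 0.377 / 0.288 = 1.31 per mil

1.3 per mil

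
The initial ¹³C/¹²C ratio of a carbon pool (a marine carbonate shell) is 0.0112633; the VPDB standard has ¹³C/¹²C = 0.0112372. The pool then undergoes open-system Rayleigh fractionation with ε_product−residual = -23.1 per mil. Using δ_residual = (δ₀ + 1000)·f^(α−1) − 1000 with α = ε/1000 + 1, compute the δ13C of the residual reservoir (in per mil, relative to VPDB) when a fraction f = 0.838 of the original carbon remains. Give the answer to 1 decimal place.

δ₀ = (0.0112633/0.0112372 − 1)×1000 = (1.002323 − 1)×1000 = 2.323 per mil
α − 1 = ε/1000 = -0.0231
f^(α−1) = 0.838^(-0.0231) = 1.004091
δ_res = (2.323 + 1000) × 1.004091 − 1000 = 1006.423 − 1000 = 6.42 per mil

6.4 per mil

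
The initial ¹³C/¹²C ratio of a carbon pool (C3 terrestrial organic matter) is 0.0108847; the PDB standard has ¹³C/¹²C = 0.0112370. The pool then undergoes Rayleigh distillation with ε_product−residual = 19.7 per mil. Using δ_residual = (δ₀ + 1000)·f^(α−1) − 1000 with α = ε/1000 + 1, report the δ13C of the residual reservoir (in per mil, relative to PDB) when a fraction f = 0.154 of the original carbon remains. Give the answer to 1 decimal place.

δ₀ = (0.0108847/0.0112370 − 1)×1000 = (0.968648 − 1)×1000 = -31.352 per mil
α − 1 = ε/1000 = 0.0197
f^(α−1) = 0.154^(0.0197) = 0.963816
δ_res = (-31.352 + 1000) × 0.963816 − 1000 = 933.599 − 1000 = -66.40 per mil

-66.4 per mil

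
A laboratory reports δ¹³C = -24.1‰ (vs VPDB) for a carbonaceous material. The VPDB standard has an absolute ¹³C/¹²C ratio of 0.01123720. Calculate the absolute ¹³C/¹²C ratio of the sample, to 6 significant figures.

R_sample = R_standard × (δ¹³C/1000 + 1)
R_sample = 0.01123720 × (-24.1/1000 + 1) = 0.01123720 × 0.975900
R_sample = 0.0109664

0.0109664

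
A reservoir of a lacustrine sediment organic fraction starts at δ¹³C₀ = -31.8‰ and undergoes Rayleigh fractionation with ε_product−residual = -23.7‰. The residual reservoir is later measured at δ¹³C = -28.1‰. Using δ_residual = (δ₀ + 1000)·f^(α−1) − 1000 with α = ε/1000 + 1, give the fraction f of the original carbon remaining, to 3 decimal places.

0.851

α − 1 = ε/1000 = -0.0237
(δ_res + 1000)/(δ₀ + 1000) = (-28.1 + 1000)/(-31.8 + 1000) = 971.9/968.2 = 1.003822
f = 1.003822^(1/-0.0237) = exp(ln(1.003822)/-0.0237) = exp(0.00381/-0.0237)
f = exp(-0.1609) = 0.8513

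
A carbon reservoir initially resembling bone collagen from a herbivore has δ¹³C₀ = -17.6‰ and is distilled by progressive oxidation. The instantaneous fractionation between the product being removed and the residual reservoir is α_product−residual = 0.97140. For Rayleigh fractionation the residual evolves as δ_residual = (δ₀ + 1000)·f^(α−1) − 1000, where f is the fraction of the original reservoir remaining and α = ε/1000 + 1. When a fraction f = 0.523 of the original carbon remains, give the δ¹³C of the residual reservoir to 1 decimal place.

0.8‰

Rayleigh residual: δ_res = (δ₀ + 1000)·f^(α−1) − 1000
α − 1 = -0.02860
f^(α−1) = 0.523^(-0.02860) = 1.018711
δ_res = (-17.6 + 1000) × 1.018711 − 1000 = 1000.781 − 1000 = 0.78‰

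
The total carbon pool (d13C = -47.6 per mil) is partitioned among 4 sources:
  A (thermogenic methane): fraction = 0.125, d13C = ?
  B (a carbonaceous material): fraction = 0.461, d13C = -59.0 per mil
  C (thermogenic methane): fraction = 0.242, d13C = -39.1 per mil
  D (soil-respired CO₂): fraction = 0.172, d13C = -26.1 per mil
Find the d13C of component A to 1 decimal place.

-51.6 per mil

Isotope mass balance: δ_bulk = Σ fᵢ·δᵢ.
-47.6 = 0.125×δ_A + 0.461×(-59.0) + 0.242×(-39.1) + 0.172×(-26.1)
0.125·δ_A = -47.6 − (-41.150) = -6.450
δ_A = -6.450 / 0.125 = -51.60 per mil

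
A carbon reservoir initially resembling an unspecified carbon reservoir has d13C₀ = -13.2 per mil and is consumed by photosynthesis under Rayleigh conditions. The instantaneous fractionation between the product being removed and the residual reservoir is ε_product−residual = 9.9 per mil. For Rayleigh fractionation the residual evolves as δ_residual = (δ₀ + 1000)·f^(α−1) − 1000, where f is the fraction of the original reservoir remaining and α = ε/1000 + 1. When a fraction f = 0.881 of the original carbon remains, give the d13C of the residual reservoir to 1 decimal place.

Rayleigh residual: δ_res = (δ₀ + 1000)·f^(α−1) − 1000
α = ε/1000 + 1 = 1.00990, so α − 1 = 0.00990
f^(α−1) = 0.881^(0.00990) = 0.998746
δ_res = (-13.2 + 1000) × 0.998746 − 1000 = 985.563 − 1000 = -14.44 per mil

-14.4 per mil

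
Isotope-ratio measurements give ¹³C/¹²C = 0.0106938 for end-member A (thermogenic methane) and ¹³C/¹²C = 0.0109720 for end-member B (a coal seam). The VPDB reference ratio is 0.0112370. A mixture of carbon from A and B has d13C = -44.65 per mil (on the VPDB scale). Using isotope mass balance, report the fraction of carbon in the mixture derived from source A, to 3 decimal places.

δ_A = (0.0106938/0.0112370 − 1)×1000 = (0.951660 − 1)×1000 = -48.340 per mil
δ_B = (0.0109720/0.0112370 − 1)×1000 = (0.976417 − 1)×1000 = -23.583 per mil
f_A = (δ_mix − δ_B)/(δ_A − δ_B) = (-44.65 − (-23.583))/(-48.340 − (-23.583))
f_A = -21.067 / -24.757 = 0.8509

0.851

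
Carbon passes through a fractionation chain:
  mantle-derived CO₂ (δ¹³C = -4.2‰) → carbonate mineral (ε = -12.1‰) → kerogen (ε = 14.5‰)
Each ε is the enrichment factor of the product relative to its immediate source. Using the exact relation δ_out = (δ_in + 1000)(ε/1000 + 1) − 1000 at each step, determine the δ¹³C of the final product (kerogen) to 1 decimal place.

step 1: δ = (-4.20 + 1000)·(-12.1/1000 + 1) − 1000 = -16.25‰
step 2: δ = (-16.25 + 1000)·(14.5/1000 + 1) − 1000 = -1.98‰

-2.0‰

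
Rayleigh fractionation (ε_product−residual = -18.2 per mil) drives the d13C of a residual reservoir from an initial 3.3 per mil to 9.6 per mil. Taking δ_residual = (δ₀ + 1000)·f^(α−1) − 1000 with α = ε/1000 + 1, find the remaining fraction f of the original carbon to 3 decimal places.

0.709

α − 1 = ε/1000 = -0.0182
(δ_res + 1000)/(δ₀ + 1000) = (9.6 + 1000)/(3.3 + 1000) = 1009.6/1003.3 = 1.006279
f = 1.006279^(1/-0.0182) = exp(ln(1.006279)/-0.0182) = exp(0.00626/-0.0182)
f = exp(-0.3439) = 0.7090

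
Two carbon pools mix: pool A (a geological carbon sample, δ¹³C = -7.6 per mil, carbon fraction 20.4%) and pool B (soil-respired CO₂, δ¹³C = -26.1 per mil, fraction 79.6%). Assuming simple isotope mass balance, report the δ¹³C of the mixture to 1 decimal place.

-22.3 per mil

δ_mix = f_A·δ_A + f_B·δ_B
δ_mix = 0.204 × (-7.6) + 0.796 × (-26.1)
δ_mix = -1.55 + -20.78 = -22.33 per mil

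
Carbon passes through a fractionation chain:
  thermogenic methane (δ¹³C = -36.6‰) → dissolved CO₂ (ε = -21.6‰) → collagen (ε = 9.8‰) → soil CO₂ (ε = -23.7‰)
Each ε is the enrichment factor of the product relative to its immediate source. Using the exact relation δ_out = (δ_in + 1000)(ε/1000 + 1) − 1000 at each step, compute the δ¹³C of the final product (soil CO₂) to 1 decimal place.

step 1: δ = (-36.60 + 1000)·(-21.6/1000 + 1) − 1000 = -57.41‰
step 2: δ = (-57.41 + 1000)·(9.8/1000 + 1) − 1000 = -48.17‰
step 3: δ = (-48.17 + 1000)·(-23.7/1000 + 1) − 1000 = -70.73‰

-70.7‰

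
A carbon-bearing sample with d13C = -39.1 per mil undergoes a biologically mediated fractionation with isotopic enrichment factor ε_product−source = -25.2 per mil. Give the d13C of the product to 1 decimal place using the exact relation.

Exactly, δ_product = (δ_source + 1000)·(ε/1000 + 1) − 1000.
δ_product = (-39.1 + 1000) × (-25.2/1000 + 1) − 1000
δ_product = -63.31 per mil

-63.3 per mil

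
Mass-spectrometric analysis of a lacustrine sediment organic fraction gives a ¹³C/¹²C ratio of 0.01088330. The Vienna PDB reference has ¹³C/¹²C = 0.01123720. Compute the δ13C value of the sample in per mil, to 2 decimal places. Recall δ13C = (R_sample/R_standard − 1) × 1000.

δ13C = (R_sample / R_standard − 1) × 1000
R_sample / R_standard = 0.01088330 / 0.01123720 = 0.968506
δ13C = (0.968506 − 1) × 1000 = -31.494 per mil

-31.49 per mil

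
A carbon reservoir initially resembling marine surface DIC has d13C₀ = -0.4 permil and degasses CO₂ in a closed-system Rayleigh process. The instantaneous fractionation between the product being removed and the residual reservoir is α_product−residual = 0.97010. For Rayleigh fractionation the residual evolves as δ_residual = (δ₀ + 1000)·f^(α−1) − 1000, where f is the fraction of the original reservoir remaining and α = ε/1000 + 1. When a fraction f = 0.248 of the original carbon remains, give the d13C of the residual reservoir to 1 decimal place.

Rayleigh residual: δ_res = (δ₀ + 1000)·f^(α−1) − 1000
α − 1 = -0.02990
f^(α−1) = 0.248^(-0.02990) = 1.042572
δ_res = (-0.4 + 1000) × 1.042572 − 1000 = 1042.155 − 1000 = 42.15 permil

42.2 permil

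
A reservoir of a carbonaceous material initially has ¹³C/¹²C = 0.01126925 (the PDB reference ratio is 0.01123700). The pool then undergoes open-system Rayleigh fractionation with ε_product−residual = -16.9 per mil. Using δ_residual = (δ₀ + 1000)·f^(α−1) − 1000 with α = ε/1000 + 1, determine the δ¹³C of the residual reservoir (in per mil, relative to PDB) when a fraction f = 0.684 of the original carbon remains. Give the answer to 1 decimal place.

9.3 per mil

δ₀ = (0.01126925/0.01123700 − 1)×1000 = (1.002870 − 1)×1000 = 2.870 per mil
α − 1 = ε/1000 = -0.0169
f^(α−1) = 0.684^(-0.0169) = 1.006439
δ_res = (2.870 + 1000) × 1.006439 − 1000 = 1009.328 − 1000 = 9.33 per mil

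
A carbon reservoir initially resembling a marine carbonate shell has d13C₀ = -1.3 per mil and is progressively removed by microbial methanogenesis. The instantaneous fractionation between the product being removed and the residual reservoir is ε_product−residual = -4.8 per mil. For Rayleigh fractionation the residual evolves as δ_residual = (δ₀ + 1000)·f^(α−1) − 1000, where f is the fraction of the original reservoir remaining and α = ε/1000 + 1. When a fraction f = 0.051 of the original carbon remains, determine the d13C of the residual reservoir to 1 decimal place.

Rayleigh residual: δ_res = (δ₀ + 1000)·f^(α−1) − 1000
α = ε/1000 + 1 = 0.99520, so α − 1 = -0.00480
f^(α−1) = 0.051^(-0.00480) = 1.014387
δ_res = (-1.3 + 1000) × 1.014387 − 1000 = 1013.068 − 1000 = 13.07 per mil

13.1 per mil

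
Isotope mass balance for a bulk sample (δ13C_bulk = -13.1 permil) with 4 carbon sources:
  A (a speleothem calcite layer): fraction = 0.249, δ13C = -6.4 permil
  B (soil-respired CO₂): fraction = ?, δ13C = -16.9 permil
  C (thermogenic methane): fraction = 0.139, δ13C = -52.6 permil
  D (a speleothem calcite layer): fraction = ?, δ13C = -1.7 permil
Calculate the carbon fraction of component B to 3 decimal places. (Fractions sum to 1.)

0.208

Let f_B and f_D be the unknown fractions; fractions sum to 1 so f_B + f_D = 0.612.
Mass balance: Σ fᵢ·δᵢ = δ_bulk ⇒ f_B·(-16.9) + f_D·(-1.7) = -13.1 − (-8.905) = -4.195
Substitute f_D = 0.612 − f_B:
f_B·(-16.9 − -1.7) = -4.195 − 0.612×(-1.7) = -3.155
f_B = -3.155 / -15.2 = 0.2075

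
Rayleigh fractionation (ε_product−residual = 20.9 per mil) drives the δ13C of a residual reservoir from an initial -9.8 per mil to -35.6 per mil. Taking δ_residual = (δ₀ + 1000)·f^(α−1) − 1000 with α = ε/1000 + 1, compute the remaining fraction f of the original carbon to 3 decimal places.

α − 1 = ε/1000 = 0.0209
(δ_res + 1000)/(δ₀ + 1000) = (-35.6 + 1000)/(-9.8 + 1000) = 964.4/990.2 = 0.973945
f = 0.973945^(1/0.0209) = exp(ln(0.973945)/0.0209) = exp(-0.02640/0.0209)
f = exp(-1.2632) = 0.2827

0.283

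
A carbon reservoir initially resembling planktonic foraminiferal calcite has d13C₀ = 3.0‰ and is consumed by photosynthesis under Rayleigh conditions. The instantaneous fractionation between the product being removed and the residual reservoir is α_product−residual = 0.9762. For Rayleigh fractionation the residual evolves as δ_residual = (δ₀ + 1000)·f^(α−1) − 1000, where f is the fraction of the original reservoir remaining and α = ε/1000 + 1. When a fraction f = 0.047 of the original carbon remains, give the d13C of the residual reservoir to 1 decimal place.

Rayleigh residual: δ_res = (δ₀ + 1000)·f^(α−1) − 1000
α − 1 = -0.02380
f^(α−1) = 0.047^(-0.02380) = 1.075484
δ_res = (3.0 + 1000) × 1.075484 − 1000 = 1078.711 − 1000 = 78.71‰

78.7‰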